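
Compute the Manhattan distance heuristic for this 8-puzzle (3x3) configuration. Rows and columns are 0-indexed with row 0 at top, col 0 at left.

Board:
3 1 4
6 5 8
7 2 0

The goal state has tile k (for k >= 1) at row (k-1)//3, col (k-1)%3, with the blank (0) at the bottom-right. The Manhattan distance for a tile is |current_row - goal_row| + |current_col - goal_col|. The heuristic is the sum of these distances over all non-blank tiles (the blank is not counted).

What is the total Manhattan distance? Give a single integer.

Tile 3: at (0,0), goal (0,2), distance |0-0|+|0-2| = 2
Tile 1: at (0,1), goal (0,0), distance |0-0|+|1-0| = 1
Tile 4: at (0,2), goal (1,0), distance |0-1|+|2-0| = 3
Tile 6: at (1,0), goal (1,2), distance |1-1|+|0-2| = 2
Tile 5: at (1,1), goal (1,1), distance |1-1|+|1-1| = 0
Tile 8: at (1,2), goal (2,1), distance |1-2|+|2-1| = 2
Tile 7: at (2,0), goal (2,0), distance |2-2|+|0-0| = 0
Tile 2: at (2,1), goal (0,1), distance |2-0|+|1-1| = 2
Sum: 2 + 1 + 3 + 2 + 0 + 2 + 0 + 2 = 12

Answer: 12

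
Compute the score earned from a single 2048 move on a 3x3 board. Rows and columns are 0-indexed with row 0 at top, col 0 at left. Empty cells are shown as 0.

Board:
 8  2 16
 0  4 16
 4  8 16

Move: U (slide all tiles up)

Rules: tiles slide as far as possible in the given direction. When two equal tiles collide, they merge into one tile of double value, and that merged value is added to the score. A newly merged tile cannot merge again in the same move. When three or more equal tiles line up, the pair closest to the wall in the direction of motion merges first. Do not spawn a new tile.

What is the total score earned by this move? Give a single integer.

Slide up:
col 0: [8, 0, 4] -> [8, 4, 0]  score +0 (running 0)
col 1: [2, 4, 8] -> [2, 4, 8]  score +0 (running 0)
col 2: [16, 16, 16] -> [32, 16, 0]  score +32 (running 32)
Board after move:
 8  2 32
 4  4 16
 0  8  0

Answer: 32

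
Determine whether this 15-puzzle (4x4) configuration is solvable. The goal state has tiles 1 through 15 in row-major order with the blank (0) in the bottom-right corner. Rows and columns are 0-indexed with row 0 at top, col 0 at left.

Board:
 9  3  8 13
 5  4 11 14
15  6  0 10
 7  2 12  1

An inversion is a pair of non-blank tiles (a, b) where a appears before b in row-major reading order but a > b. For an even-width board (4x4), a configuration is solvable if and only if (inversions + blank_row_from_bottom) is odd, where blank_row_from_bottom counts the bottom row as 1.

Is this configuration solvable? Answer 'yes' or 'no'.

Answer: no

Derivation:
Inversions: 56
Blank is in row 2 (0-indexed from top), which is row 2 counting from the bottom (bottom = 1).
56 + 2 = 58, which is even, so the puzzle is not solvable.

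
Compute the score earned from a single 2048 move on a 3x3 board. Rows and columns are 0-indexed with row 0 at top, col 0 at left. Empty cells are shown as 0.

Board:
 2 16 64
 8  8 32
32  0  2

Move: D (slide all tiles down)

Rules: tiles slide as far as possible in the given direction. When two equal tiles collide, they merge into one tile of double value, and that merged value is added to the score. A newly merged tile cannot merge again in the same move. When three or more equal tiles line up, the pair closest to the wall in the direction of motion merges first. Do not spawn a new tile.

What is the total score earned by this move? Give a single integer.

Answer: 0

Derivation:
Slide down:
col 0: [2, 8, 32] -> [2, 8, 32]  score +0 (running 0)
col 1: [16, 8, 0] -> [0, 16, 8]  score +0 (running 0)
col 2: [64, 32, 2] -> [64, 32, 2]  score +0 (running 0)
Board after move:
 2  0 64
 8 16 32
32  8  2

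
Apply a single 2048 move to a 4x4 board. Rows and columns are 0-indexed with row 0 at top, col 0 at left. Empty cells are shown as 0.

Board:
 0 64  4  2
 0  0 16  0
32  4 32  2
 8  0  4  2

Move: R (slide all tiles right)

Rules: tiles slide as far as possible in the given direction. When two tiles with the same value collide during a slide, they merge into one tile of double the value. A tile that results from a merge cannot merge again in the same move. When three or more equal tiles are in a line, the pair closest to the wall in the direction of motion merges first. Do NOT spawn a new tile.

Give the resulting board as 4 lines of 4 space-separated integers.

Slide right:
row 0: [0, 64, 4, 2] -> [0, 64, 4, 2]
row 1: [0, 0, 16, 0] -> [0, 0, 0, 16]
row 2: [32, 4, 32, 2] -> [32, 4, 32, 2]
row 3: [8, 0, 4, 2] -> [0, 8, 4, 2]

Answer:  0 64  4  2
 0  0  0 16
32  4 32  2
 0  8  4  2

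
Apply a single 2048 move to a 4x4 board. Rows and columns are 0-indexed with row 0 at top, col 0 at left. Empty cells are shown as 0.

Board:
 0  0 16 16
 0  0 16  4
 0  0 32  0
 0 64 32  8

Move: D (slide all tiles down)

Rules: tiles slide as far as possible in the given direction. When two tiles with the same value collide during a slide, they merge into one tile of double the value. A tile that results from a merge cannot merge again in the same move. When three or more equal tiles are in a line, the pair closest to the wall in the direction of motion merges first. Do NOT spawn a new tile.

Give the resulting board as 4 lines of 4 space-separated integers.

Slide down:
col 0: [0, 0, 0, 0] -> [0, 0, 0, 0]
col 1: [0, 0, 0, 64] -> [0, 0, 0, 64]
col 2: [16, 16, 32, 32] -> [0, 0, 32, 64]
col 3: [16, 4, 0, 8] -> [0, 16, 4, 8]

Answer:  0  0  0  0
 0  0  0 16
 0  0 32  4
 0 64 64  8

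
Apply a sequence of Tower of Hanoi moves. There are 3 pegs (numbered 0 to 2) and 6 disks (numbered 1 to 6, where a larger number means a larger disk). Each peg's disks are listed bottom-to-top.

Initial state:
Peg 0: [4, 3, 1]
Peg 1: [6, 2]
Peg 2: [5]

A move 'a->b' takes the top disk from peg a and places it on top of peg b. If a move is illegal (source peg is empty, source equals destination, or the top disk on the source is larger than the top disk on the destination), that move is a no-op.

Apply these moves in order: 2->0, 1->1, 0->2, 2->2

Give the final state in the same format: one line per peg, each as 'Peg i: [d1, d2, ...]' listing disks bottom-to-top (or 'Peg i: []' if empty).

Answer: Peg 0: [4, 3]
Peg 1: [6, 2]
Peg 2: [5, 1]

Derivation:
After move 1 (2->0):
Peg 0: [4, 3, 1]
Peg 1: [6, 2]
Peg 2: [5]

After move 2 (1->1):
Peg 0: [4, 3, 1]
Peg 1: [6, 2]
Peg 2: [5]

After move 3 (0->2):
Peg 0: [4, 3]
Peg 1: [6, 2]
Peg 2: [5, 1]

After move 4 (2->2):
Peg 0: [4, 3]
Peg 1: [6, 2]
Peg 2: [5, 1]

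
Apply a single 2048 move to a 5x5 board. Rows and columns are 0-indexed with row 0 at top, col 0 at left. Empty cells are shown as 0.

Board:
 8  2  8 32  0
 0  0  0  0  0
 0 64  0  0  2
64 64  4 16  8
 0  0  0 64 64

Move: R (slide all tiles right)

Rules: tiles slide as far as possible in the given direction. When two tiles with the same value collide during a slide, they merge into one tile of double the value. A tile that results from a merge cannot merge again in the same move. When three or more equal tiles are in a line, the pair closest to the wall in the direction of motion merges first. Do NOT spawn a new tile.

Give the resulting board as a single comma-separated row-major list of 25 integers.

Slide right:
row 0: [8, 2, 8, 32, 0] -> [0, 8, 2, 8, 32]
row 1: [0, 0, 0, 0, 0] -> [0, 0, 0, 0, 0]
row 2: [0, 64, 0, 0, 2] -> [0, 0, 0, 64, 2]
row 3: [64, 64, 4, 16, 8] -> [0, 128, 4, 16, 8]
row 4: [0, 0, 0, 64, 64] -> [0, 0, 0, 0, 128]

Answer: 0, 8, 2, 8, 32, 0, 0, 0, 0, 0, 0, 0, 0, 64, 2, 0, 128, 4, 16, 8, 0, 0, 0, 0, 128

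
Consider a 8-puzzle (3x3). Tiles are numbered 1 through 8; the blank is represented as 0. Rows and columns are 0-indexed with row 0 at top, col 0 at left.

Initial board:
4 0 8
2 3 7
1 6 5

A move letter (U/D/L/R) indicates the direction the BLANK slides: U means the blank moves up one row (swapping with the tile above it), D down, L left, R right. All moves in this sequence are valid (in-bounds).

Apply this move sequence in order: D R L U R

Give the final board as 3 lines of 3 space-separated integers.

After move 1 (D):
4 3 8
2 0 7
1 6 5

After move 2 (R):
4 3 8
2 7 0
1 6 5

After move 3 (L):
4 3 8
2 0 7
1 6 5

After move 4 (U):
4 0 8
2 3 7
1 6 5

After move 5 (R):
4 8 0
2 3 7
1 6 5

Answer: 4 8 0
2 3 7
1 6 5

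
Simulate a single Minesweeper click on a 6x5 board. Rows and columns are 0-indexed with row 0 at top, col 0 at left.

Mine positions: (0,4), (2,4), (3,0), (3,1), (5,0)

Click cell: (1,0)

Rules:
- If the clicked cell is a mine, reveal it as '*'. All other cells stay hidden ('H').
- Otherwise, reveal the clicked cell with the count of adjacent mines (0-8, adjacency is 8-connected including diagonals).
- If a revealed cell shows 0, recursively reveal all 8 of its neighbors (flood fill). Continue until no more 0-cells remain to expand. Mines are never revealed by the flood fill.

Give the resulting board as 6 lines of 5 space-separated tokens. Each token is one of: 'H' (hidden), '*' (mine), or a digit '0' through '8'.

0 0 0 1 H
0 0 0 2 H
2 2 1 1 H
H H H H H
H H H H H
H H H H H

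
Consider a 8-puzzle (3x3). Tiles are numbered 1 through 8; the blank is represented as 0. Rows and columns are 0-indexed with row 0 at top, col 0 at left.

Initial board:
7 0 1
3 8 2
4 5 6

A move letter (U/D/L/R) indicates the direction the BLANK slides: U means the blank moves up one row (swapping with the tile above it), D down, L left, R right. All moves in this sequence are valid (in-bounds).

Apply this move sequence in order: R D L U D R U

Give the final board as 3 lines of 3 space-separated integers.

Answer: 7 1 0
3 8 2
4 5 6

Derivation:
After move 1 (R):
7 1 0
3 8 2
4 5 6

After move 2 (D):
7 1 2
3 8 0
4 5 6

After move 3 (L):
7 1 2
3 0 8
4 5 6

After move 4 (U):
7 0 2
3 1 8
4 5 6

After move 5 (D):
7 1 2
3 0 8
4 5 6

After move 6 (R):
7 1 2
3 8 0
4 5 6

After move 7 (U):
7 1 0
3 8 2
4 5 6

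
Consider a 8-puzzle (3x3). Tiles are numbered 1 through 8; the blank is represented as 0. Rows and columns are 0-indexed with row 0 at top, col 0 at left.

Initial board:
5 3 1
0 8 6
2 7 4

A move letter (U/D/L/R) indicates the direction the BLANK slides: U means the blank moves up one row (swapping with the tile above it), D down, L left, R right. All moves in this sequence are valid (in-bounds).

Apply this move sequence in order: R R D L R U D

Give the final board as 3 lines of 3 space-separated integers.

Answer: 5 3 1
8 6 4
2 7 0

Derivation:
After move 1 (R):
5 3 1
8 0 6
2 7 4

After move 2 (R):
5 3 1
8 6 0
2 7 4

After move 3 (D):
5 3 1
8 6 4
2 7 0

After move 4 (L):
5 3 1
8 6 4
2 0 7

After move 5 (R):
5 3 1
8 6 4
2 7 0

After move 6 (U):
5 3 1
8 6 0
2 7 4

After move 7 (D):
5 3 1
8 6 4
2 7 0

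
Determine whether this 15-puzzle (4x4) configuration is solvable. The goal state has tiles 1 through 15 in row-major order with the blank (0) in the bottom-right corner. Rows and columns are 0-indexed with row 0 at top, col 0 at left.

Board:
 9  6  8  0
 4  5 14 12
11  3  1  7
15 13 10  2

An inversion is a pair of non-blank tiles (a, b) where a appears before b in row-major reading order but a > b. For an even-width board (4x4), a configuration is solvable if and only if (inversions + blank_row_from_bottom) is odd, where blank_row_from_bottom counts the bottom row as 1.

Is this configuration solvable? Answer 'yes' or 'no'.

Answer: yes

Derivation:
Inversions: 53
Blank is in row 0 (0-indexed from top), which is row 4 counting from the bottom (bottom = 1).
53 + 4 = 57, which is odd, so the puzzle is solvable.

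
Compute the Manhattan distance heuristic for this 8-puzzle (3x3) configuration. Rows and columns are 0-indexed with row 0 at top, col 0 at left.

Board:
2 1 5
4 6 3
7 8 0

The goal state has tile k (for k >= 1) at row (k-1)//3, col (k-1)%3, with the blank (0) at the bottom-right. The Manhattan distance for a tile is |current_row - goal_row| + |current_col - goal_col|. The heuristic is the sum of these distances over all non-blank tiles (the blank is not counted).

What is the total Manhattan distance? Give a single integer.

Tile 2: at (0,0), goal (0,1), distance |0-0|+|0-1| = 1
Tile 1: at (0,1), goal (0,0), distance |0-0|+|1-0| = 1
Tile 5: at (0,2), goal (1,1), distance |0-1|+|2-1| = 2
Tile 4: at (1,0), goal (1,0), distance |1-1|+|0-0| = 0
Tile 6: at (1,1), goal (1,2), distance |1-1|+|1-2| = 1
Tile 3: at (1,2), goal (0,2), distance |1-0|+|2-2| = 1
Tile 7: at (2,0), goal (2,0), distance |2-2|+|0-0| = 0
Tile 8: at (2,1), goal (2,1), distance |2-2|+|1-1| = 0
Sum: 1 + 1 + 2 + 0 + 1 + 1 + 0 + 0 = 6

Answer: 6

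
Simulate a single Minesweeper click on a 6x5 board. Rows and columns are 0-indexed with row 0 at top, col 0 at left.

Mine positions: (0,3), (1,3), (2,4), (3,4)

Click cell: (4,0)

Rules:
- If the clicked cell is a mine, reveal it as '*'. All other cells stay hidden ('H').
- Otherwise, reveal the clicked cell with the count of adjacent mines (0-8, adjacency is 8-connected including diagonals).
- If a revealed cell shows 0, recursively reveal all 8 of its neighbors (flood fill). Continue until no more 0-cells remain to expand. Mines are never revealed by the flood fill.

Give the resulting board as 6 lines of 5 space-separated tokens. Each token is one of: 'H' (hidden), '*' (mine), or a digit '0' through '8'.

0 0 2 H H
0 0 2 H H
0 0 1 3 H
0 0 0 2 H
0 0 0 1 1
0 0 0 0 0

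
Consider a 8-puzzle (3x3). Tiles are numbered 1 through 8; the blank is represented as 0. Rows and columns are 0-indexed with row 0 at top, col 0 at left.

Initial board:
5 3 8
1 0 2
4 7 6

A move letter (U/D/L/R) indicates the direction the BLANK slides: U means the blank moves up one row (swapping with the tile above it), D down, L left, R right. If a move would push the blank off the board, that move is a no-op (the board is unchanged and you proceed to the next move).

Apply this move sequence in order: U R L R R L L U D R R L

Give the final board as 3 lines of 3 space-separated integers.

Answer: 1 5 8
3 0 2
4 7 6

Derivation:
After move 1 (U):
5 0 8
1 3 2
4 7 6

After move 2 (R):
5 8 0
1 3 2
4 7 6

After move 3 (L):
5 0 8
1 3 2
4 7 6

After move 4 (R):
5 8 0
1 3 2
4 7 6

After move 5 (R):
5 8 0
1 3 2
4 7 6

After move 6 (L):
5 0 8
1 3 2
4 7 6

After move 7 (L):
0 5 8
1 3 2
4 7 6

After move 8 (U):
0 5 8
1 3 2
4 7 6

After move 9 (D):
1 5 8
0 3 2
4 7 6

After move 10 (R):
1 5 8
3 0 2
4 7 6

After move 11 (R):
1 5 8
3 2 0
4 7 6

After move 12 (L):
1 5 8
3 0 2
4 7 6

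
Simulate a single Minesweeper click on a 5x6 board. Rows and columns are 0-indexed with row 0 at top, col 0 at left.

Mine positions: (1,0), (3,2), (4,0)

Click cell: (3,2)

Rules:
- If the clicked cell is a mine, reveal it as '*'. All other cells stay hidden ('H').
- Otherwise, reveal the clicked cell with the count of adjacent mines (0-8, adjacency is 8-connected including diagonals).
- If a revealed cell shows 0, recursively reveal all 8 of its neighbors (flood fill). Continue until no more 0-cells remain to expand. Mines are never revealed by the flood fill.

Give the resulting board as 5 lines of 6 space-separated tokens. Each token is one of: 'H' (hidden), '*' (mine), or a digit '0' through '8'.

H H H H H H
H H H H H H
H H H H H H
H H * H H H
H H H H H H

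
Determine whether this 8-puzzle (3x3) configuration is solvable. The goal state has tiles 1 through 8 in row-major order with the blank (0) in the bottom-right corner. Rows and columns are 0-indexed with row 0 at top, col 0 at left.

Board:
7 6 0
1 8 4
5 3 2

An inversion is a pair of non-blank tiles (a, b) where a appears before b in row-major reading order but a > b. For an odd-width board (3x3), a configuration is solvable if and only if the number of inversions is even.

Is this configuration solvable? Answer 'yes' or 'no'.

Inversions (pairs i<j in row-major order where tile[i] > tile[j] > 0): 20
20 is even, so the puzzle is solvable.

Answer: yes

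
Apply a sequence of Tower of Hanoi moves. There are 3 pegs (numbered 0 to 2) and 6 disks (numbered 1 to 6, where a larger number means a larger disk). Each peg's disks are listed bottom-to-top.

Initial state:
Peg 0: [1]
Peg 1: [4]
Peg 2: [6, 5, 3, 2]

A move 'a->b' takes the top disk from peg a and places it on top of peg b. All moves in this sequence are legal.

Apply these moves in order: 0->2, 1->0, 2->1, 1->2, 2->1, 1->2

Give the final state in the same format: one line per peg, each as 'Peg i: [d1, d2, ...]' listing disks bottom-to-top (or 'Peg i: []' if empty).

After move 1 (0->2):
Peg 0: []
Peg 1: [4]
Peg 2: [6, 5, 3, 2, 1]

After move 2 (1->0):
Peg 0: [4]
Peg 1: []
Peg 2: [6, 5, 3, 2, 1]

After move 3 (2->1):
Peg 0: [4]
Peg 1: [1]
Peg 2: [6, 5, 3, 2]

After move 4 (1->2):
Peg 0: [4]
Peg 1: []
Peg 2: [6, 5, 3, 2, 1]

After move 5 (2->1):
Peg 0: [4]
Peg 1: [1]
Peg 2: [6, 5, 3, 2]

After move 6 (1->2):
Peg 0: [4]
Peg 1: []
Peg 2: [6, 5, 3, 2, 1]

Answer: Peg 0: [4]
Peg 1: []
Peg 2: [6, 5, 3, 2, 1]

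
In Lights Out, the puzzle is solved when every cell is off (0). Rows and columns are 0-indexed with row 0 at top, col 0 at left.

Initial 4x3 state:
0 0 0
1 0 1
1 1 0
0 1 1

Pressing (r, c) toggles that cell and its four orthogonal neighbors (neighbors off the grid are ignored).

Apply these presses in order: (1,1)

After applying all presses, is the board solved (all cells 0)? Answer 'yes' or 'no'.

Answer: no

Derivation:
After press 1 at (1,1):
0 1 0
0 1 0
1 0 0
0 1 1

Lights still on: 5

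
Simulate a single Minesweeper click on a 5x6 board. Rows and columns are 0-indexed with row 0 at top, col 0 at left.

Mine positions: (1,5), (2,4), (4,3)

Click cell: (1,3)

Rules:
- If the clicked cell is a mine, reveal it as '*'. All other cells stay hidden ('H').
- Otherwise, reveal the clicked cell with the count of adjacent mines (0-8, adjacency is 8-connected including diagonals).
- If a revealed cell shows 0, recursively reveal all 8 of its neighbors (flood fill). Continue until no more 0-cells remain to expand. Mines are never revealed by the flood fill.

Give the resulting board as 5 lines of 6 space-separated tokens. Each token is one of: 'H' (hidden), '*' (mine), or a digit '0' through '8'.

H H H H H H
H H H 1 H H
H H H H H H
H H H H H H
H H H H H H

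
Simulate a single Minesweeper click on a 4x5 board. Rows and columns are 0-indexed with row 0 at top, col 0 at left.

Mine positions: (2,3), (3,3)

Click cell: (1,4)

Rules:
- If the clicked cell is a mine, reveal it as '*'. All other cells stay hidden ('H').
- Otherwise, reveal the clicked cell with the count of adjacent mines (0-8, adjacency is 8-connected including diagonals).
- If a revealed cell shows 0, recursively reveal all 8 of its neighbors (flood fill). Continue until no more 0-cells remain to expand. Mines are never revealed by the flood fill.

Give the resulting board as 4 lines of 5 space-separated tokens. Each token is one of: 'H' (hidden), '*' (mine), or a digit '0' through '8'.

H H H H H
H H H H 1
H H H H H
H H H H H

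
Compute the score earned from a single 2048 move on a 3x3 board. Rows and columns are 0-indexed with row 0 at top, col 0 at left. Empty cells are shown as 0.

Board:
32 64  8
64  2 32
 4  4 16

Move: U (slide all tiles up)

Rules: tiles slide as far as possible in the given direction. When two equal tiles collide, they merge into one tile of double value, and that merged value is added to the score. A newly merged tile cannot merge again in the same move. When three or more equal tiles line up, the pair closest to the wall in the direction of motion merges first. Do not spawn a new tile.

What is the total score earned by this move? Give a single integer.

Answer: 0

Derivation:
Slide up:
col 0: [32, 64, 4] -> [32, 64, 4]  score +0 (running 0)
col 1: [64, 2, 4] -> [64, 2, 4]  score +0 (running 0)
col 2: [8, 32, 16] -> [8, 32, 16]  score +0 (running 0)
Board after move:
32 64  8
64  2 32
 4  4 16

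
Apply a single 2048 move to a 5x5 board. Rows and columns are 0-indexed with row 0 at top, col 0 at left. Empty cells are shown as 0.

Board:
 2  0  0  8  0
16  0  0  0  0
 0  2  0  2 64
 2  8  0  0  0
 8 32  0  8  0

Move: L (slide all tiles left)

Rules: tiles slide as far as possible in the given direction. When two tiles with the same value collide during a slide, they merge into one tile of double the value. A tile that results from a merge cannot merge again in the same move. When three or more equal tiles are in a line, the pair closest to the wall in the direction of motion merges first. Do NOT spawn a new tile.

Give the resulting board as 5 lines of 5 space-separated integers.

Answer:  2  8  0  0  0
16  0  0  0  0
 4 64  0  0  0
 2  8  0  0  0
 8 32  8  0  0

Derivation:
Slide left:
row 0: [2, 0, 0, 8, 0] -> [2, 8, 0, 0, 0]
row 1: [16, 0, 0, 0, 0] -> [16, 0, 0, 0, 0]
row 2: [0, 2, 0, 2, 64] -> [4, 64, 0, 0, 0]
row 3: [2, 8, 0, 0, 0] -> [2, 8, 0, 0, 0]
row 4: [8, 32, 0, 8, 0] -> [8, 32, 8, 0, 0]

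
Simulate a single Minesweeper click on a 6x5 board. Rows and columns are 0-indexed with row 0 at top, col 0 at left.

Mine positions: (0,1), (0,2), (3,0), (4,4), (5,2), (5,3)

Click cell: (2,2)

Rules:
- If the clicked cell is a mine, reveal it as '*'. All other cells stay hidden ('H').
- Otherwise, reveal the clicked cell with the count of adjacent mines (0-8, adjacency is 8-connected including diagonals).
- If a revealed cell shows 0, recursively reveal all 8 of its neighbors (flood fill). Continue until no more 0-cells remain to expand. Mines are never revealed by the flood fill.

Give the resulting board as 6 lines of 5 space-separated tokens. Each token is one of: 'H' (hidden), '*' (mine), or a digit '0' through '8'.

H H H 1 0
H 2 2 1 0
H 1 0 0 0
H 1 0 1 1
H 2 2 3 H
H H H H H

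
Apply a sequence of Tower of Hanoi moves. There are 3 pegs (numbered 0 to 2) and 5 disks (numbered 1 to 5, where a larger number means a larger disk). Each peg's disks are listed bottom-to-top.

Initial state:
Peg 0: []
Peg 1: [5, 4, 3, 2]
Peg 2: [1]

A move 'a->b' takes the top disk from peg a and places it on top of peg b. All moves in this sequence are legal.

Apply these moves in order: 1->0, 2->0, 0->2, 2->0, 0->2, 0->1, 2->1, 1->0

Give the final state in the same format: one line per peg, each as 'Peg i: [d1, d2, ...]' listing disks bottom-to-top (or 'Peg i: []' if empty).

After move 1 (1->0):
Peg 0: [2]
Peg 1: [5, 4, 3]
Peg 2: [1]

After move 2 (2->0):
Peg 0: [2, 1]
Peg 1: [5, 4, 3]
Peg 2: []

After move 3 (0->2):
Peg 0: [2]
Peg 1: [5, 4, 3]
Peg 2: [1]

After move 4 (2->0):
Peg 0: [2, 1]
Peg 1: [5, 4, 3]
Peg 2: []

After move 5 (0->2):
Peg 0: [2]
Peg 1: [5, 4, 3]
Peg 2: [1]

After move 6 (0->1):
Peg 0: []
Peg 1: [5, 4, 3, 2]
Peg 2: [1]

After move 7 (2->1):
Peg 0: []
Peg 1: [5, 4, 3, 2, 1]
Peg 2: []

After move 8 (1->0):
Peg 0: [1]
Peg 1: [5, 4, 3, 2]
Peg 2: []

Answer: Peg 0: [1]
Peg 1: [5, 4, 3, 2]
Peg 2: []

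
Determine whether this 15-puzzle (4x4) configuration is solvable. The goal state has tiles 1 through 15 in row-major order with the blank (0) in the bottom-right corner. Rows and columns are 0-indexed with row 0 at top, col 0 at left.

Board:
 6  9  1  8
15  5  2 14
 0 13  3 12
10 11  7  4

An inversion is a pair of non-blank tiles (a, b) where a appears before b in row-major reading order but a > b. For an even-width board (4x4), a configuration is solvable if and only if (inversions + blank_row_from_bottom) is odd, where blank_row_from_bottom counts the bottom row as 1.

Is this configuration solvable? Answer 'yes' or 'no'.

Answer: no

Derivation:
Inversions: 52
Blank is in row 2 (0-indexed from top), which is row 2 counting from the bottom (bottom = 1).
52 + 2 = 54, which is even, so the puzzle is not solvable.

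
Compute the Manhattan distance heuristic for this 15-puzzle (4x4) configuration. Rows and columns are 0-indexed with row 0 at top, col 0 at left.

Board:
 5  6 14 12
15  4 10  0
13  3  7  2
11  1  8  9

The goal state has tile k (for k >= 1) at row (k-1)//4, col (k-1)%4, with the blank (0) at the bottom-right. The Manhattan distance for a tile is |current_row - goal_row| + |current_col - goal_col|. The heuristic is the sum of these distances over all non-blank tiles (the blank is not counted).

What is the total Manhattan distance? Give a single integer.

Tile 5: at (0,0), goal (1,0), distance |0-1|+|0-0| = 1
Tile 6: at (0,1), goal (1,1), distance |0-1|+|1-1| = 1
Tile 14: at (0,2), goal (3,1), distance |0-3|+|2-1| = 4
Tile 12: at (0,3), goal (2,3), distance |0-2|+|3-3| = 2
Tile 15: at (1,0), goal (3,2), distance |1-3|+|0-2| = 4
Tile 4: at (1,1), goal (0,3), distance |1-0|+|1-3| = 3
Tile 10: at (1,2), goal (2,1), distance |1-2|+|2-1| = 2
Tile 13: at (2,0), goal (3,0), distance |2-3|+|0-0| = 1
Tile 3: at (2,1), goal (0,2), distance |2-0|+|1-2| = 3
Tile 7: at (2,2), goal (1,2), distance |2-1|+|2-2| = 1
Tile 2: at (2,3), goal (0,1), distance |2-0|+|3-1| = 4
Tile 11: at (3,0), goal (2,2), distance |3-2|+|0-2| = 3
Tile 1: at (3,1), goal (0,0), distance |3-0|+|1-0| = 4
Tile 8: at (3,2), goal (1,3), distance |3-1|+|2-3| = 3
Tile 9: at (3,3), goal (2,0), distance |3-2|+|3-0| = 4
Sum: 1 + 1 + 4 + 2 + 4 + 3 + 2 + 1 + 3 + 1 + 4 + 3 + 4 + 3 + 4 = 40

Answer: 40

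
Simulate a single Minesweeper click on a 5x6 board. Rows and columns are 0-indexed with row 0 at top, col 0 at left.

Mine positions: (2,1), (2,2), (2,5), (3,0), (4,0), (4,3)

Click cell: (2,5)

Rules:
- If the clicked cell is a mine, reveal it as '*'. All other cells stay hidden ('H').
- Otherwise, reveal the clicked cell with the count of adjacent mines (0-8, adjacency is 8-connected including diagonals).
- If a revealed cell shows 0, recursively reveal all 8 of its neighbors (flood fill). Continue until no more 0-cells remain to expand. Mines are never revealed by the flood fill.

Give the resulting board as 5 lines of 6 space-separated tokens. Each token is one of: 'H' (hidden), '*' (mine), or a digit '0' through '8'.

H H H H H H
H H H H H H
H H H H H *
H H H H H H
H H H H H H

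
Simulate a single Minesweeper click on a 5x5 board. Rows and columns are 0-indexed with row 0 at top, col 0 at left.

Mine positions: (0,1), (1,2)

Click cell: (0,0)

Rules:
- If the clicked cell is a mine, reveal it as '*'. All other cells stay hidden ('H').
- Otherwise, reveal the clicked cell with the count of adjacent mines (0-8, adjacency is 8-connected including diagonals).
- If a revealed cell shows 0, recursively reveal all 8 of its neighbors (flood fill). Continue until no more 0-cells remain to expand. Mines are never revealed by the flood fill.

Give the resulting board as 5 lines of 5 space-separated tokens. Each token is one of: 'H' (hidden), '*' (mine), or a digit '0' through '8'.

1 H H H H
H H H H H
H H H H H
H H H H H
H H H H H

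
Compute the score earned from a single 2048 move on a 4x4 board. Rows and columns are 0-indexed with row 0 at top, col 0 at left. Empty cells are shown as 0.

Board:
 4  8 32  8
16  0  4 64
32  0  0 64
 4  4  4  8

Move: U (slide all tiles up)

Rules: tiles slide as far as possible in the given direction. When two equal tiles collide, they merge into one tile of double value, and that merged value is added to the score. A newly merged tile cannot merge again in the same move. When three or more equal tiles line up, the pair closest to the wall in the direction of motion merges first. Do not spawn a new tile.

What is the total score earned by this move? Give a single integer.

Slide up:
col 0: [4, 16, 32, 4] -> [4, 16, 32, 4]  score +0 (running 0)
col 1: [8, 0, 0, 4] -> [8, 4, 0, 0]  score +0 (running 0)
col 2: [32, 4, 0, 4] -> [32, 8, 0, 0]  score +8 (running 8)
col 3: [8, 64, 64, 8] -> [8, 128, 8, 0]  score +128 (running 136)
Board after move:
  4   8  32   8
 16   4   8 128
 32   0   0   8
  4   0   0   0

Answer: 136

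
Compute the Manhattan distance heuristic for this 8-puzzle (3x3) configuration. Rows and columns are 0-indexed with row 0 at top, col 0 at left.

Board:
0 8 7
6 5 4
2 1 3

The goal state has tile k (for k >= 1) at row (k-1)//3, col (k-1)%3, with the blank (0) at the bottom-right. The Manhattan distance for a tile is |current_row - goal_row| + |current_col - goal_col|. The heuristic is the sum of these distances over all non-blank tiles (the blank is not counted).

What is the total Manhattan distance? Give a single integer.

Answer: 18

Derivation:
Tile 8: at (0,1), goal (2,1), distance |0-2|+|1-1| = 2
Tile 7: at (0,2), goal (2,0), distance |0-2|+|2-0| = 4
Tile 6: at (1,0), goal (1,2), distance |1-1|+|0-2| = 2
Tile 5: at (1,1), goal (1,1), distance |1-1|+|1-1| = 0
Tile 4: at (1,2), goal (1,0), distance |1-1|+|2-0| = 2
Tile 2: at (2,0), goal (0,1), distance |2-0|+|0-1| = 3
Tile 1: at (2,1), goal (0,0), distance |2-0|+|1-0| = 3
Tile 3: at (2,2), goal (0,2), distance |2-0|+|2-2| = 2
Sum: 2 + 4 + 2 + 0 + 2 + 3 + 3 + 2 = 18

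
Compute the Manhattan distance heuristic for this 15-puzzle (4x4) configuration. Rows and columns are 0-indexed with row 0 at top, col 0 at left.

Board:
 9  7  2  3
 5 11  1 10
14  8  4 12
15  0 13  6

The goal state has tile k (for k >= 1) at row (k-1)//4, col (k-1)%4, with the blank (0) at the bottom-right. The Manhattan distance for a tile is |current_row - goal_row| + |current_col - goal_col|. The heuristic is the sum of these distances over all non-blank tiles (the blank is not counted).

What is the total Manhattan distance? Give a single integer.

Answer: 30

Derivation:
Tile 9: (0,0)->(2,0) = 2
Tile 7: (0,1)->(1,2) = 2
Tile 2: (0,2)->(0,1) = 1
Tile 3: (0,3)->(0,2) = 1
Tile 5: (1,0)->(1,0) = 0
Tile 11: (1,1)->(2,2) = 2
Tile 1: (1,2)->(0,0) = 3
Tile 10: (1,3)->(2,1) = 3
Tile 14: (2,0)->(3,1) = 2
Tile 8: (2,1)->(1,3) = 3
Tile 4: (2,2)->(0,3) = 3
Tile 12: (2,3)->(2,3) = 0
Tile 15: (3,0)->(3,2) = 2
Tile 13: (3,2)->(3,0) = 2
Tile 6: (3,3)->(1,1) = 4
Sum: 2 + 2 + 1 + 1 + 0 + 2 + 3 + 3 + 2 + 3 + 3 + 0 + 2 + 2 + 4 = 30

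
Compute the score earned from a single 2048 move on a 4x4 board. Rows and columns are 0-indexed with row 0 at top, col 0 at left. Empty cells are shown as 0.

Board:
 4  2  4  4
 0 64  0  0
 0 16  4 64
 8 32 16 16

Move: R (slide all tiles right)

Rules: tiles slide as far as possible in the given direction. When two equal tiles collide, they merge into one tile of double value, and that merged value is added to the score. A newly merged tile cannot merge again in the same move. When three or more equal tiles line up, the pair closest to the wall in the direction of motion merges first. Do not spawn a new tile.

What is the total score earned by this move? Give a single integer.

Answer: 40

Derivation:
Slide right:
row 0: [4, 2, 4, 4] -> [0, 4, 2, 8]  score +8 (running 8)
row 1: [0, 64, 0, 0] -> [0, 0, 0, 64]  score +0 (running 8)
row 2: [0, 16, 4, 64] -> [0, 16, 4, 64]  score +0 (running 8)
row 3: [8, 32, 16, 16] -> [0, 8, 32, 32]  score +32 (running 40)
Board after move:
 0  4  2  8
 0  0  0 64
 0 16  4 64
 0  8 32 32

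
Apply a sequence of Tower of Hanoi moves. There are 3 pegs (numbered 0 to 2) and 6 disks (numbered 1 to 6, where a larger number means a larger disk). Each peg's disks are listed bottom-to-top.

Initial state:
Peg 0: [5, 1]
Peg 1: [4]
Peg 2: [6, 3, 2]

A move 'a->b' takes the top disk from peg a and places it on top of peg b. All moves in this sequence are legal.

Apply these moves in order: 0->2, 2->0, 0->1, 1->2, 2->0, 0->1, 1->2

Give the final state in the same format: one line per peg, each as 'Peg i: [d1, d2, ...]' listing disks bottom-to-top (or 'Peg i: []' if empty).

Answer: Peg 0: [5]
Peg 1: [4]
Peg 2: [6, 3, 2, 1]

Derivation:
After move 1 (0->2):
Peg 0: [5]
Peg 1: [4]
Peg 2: [6, 3, 2, 1]

After move 2 (2->0):
Peg 0: [5, 1]
Peg 1: [4]
Peg 2: [6, 3, 2]

After move 3 (0->1):
Peg 0: [5]
Peg 1: [4, 1]
Peg 2: [6, 3, 2]

After move 4 (1->2):
Peg 0: [5]
Peg 1: [4]
Peg 2: [6, 3, 2, 1]

After move 5 (2->0):
Peg 0: [5, 1]
Peg 1: [4]
Peg 2: [6, 3, 2]

After move 6 (0->1):
Peg 0: [5]
Peg 1: [4, 1]
Peg 2: [6, 3, 2]

After move 7 (1->2):
Peg 0: [5]
Peg 1: [4]
Peg 2: [6, 3, 2, 1]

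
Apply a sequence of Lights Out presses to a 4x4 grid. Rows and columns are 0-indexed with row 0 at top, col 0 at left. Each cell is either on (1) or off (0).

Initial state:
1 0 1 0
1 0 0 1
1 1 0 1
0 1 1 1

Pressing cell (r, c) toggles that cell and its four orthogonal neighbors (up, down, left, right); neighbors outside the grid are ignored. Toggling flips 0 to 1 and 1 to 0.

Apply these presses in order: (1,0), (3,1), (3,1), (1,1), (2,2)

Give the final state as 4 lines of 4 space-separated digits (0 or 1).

Answer: 0 1 1 0
1 0 0 1
0 1 1 0
0 1 0 1

Derivation:
After press 1 at (1,0):
0 0 1 0
0 1 0 1
0 1 0 1
0 1 1 1

After press 2 at (3,1):
0 0 1 0
0 1 0 1
0 0 0 1
1 0 0 1

After press 3 at (3,1):
0 0 1 0
0 1 0 1
0 1 0 1
0 1 1 1

After press 4 at (1,1):
0 1 1 0
1 0 1 1
0 0 0 1
0 1 1 1

After press 5 at (2,2):
0 1 1 0
1 0 0 1
0 1 1 0
0 1 0 1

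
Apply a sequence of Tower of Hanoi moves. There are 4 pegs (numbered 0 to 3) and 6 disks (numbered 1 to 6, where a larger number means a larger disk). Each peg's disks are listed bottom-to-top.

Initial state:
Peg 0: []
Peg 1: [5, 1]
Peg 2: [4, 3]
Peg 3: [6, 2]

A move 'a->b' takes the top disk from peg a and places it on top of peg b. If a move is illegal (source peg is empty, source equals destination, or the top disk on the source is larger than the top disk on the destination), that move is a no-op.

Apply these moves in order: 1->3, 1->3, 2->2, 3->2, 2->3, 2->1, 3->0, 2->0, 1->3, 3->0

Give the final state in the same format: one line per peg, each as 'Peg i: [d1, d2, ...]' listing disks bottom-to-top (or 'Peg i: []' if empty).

After move 1 (1->3):
Peg 0: []
Peg 1: [5]
Peg 2: [4, 3]
Peg 3: [6, 2, 1]

After move 2 (1->3):
Peg 0: []
Peg 1: [5]
Peg 2: [4, 3]
Peg 3: [6, 2, 1]

After move 3 (2->2):
Peg 0: []
Peg 1: [5]
Peg 2: [4, 3]
Peg 3: [6, 2, 1]

After move 4 (3->2):
Peg 0: []
Peg 1: [5]
Peg 2: [4, 3, 1]
Peg 3: [6, 2]

After move 5 (2->3):
Peg 0: []
Peg 1: [5]
Peg 2: [4, 3]
Peg 3: [6, 2, 1]

After move 6 (2->1):
Peg 0: []
Peg 1: [5, 3]
Peg 2: [4]
Peg 3: [6, 2, 1]

After move 7 (3->0):
Peg 0: [1]
Peg 1: [5, 3]
Peg 2: [4]
Peg 3: [6, 2]

After move 8 (2->0):
Peg 0: [1]
Peg 1: [5, 3]
Peg 2: [4]
Peg 3: [6, 2]

After move 9 (1->3):
Peg 0: [1]
Peg 1: [5, 3]
Peg 2: [4]
Peg 3: [6, 2]

After move 10 (3->0):
Peg 0: [1]
Peg 1: [5, 3]
Peg 2: [4]
Peg 3: [6, 2]

Answer: Peg 0: [1]
Peg 1: [5, 3]
Peg 2: [4]
Peg 3: [6, 2]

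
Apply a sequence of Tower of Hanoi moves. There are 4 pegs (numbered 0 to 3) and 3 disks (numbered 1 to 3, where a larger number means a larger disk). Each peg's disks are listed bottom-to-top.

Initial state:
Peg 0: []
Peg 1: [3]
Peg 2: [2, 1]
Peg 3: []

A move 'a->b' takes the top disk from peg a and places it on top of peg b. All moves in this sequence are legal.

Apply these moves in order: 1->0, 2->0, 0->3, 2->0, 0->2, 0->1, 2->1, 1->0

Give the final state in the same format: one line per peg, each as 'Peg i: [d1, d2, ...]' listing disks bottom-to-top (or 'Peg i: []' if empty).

After move 1 (1->0):
Peg 0: [3]
Peg 1: []
Peg 2: [2, 1]
Peg 3: []

After move 2 (2->0):
Peg 0: [3, 1]
Peg 1: []
Peg 2: [2]
Peg 3: []

After move 3 (0->3):
Peg 0: [3]
Peg 1: []
Peg 2: [2]
Peg 3: [1]

After move 4 (2->0):
Peg 0: [3, 2]
Peg 1: []
Peg 2: []
Peg 3: [1]

After move 5 (0->2):
Peg 0: [3]
Peg 1: []
Peg 2: [2]
Peg 3: [1]

After move 6 (0->1):
Peg 0: []
Peg 1: [3]
Peg 2: [2]
Peg 3: [1]

After move 7 (2->1):
Peg 0: []
Peg 1: [3, 2]
Peg 2: []
Peg 3: [1]

After move 8 (1->0):
Peg 0: [2]
Peg 1: [3]
Peg 2: []
Peg 3: [1]

Answer: Peg 0: [2]
Peg 1: [3]
Peg 2: []
Peg 3: [1]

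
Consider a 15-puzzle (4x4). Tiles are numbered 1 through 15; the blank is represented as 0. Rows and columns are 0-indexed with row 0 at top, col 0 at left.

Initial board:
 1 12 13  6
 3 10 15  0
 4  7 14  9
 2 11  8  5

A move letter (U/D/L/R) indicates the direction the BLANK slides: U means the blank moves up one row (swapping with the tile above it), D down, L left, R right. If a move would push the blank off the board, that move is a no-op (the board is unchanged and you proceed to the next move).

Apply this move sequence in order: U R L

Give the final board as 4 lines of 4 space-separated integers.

After move 1 (U):
 1 12 13  0
 3 10 15  6
 4  7 14  9
 2 11  8  5

After move 2 (R):
 1 12 13  0
 3 10 15  6
 4  7 14  9
 2 11  8  5

After move 3 (L):
 1 12  0 13
 3 10 15  6
 4  7 14  9
 2 11  8  5

Answer:  1 12  0 13
 3 10 15  6
 4  7 14  9
 2 11  8  5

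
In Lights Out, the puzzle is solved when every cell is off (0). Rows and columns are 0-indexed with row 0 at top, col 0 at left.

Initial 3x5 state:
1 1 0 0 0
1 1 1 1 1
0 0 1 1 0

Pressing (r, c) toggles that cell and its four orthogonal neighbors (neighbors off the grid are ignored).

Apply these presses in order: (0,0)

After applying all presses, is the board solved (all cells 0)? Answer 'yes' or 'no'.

Answer: no

Derivation:
After press 1 at (0,0):
0 0 0 0 0
0 1 1 1 1
0 0 1 1 0

Lights still on: 6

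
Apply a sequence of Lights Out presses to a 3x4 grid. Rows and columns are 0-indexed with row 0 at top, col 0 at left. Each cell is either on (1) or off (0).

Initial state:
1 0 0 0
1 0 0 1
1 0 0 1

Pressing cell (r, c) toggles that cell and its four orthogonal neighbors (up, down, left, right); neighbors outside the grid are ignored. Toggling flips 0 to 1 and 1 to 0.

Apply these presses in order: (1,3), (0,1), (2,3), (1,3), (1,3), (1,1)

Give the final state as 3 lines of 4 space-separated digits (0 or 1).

Answer: 0 0 1 1
0 0 0 1
1 1 1 1

Derivation:
After press 1 at (1,3):
1 0 0 1
1 0 1 0
1 0 0 0

After press 2 at (0,1):
0 1 1 1
1 1 1 0
1 0 0 0

After press 3 at (2,3):
0 1 1 1
1 1 1 1
1 0 1 1

After press 4 at (1,3):
0 1 1 0
1 1 0 0
1 0 1 0

After press 5 at (1,3):
0 1 1 1
1 1 1 1
1 0 1 1

After press 6 at (1,1):
0 0 1 1
0 0 0 1
1 1 1 1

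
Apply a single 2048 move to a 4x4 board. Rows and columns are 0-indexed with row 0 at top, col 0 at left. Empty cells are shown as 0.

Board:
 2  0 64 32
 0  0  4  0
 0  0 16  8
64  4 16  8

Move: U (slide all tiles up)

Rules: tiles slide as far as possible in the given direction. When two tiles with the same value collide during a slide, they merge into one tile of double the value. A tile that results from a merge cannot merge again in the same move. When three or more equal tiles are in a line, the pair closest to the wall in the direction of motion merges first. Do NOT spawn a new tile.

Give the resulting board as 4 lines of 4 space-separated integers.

Slide up:
col 0: [2, 0, 0, 64] -> [2, 64, 0, 0]
col 1: [0, 0, 0, 4] -> [4, 0, 0, 0]
col 2: [64, 4, 16, 16] -> [64, 4, 32, 0]
col 3: [32, 0, 8, 8] -> [32, 16, 0, 0]

Answer:  2  4 64 32
64  0  4 16
 0  0 32  0
 0  0  0  0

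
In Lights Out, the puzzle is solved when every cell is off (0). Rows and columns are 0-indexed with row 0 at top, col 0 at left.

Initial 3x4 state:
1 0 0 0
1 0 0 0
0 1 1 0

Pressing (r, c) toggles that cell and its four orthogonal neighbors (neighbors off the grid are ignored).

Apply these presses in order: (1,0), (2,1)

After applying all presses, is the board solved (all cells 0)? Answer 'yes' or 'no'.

Answer: yes

Derivation:
After press 1 at (1,0):
0 0 0 0
0 1 0 0
1 1 1 0

After press 2 at (2,1):
0 0 0 0
0 0 0 0
0 0 0 0

Lights still on: 0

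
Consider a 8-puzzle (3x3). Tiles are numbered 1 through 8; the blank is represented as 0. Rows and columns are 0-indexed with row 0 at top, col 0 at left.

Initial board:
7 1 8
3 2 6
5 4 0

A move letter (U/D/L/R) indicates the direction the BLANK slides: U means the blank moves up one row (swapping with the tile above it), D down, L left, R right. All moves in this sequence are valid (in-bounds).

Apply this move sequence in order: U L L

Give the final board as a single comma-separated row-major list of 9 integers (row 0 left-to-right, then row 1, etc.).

After move 1 (U):
7 1 8
3 2 0
5 4 6

After move 2 (L):
7 1 8
3 0 2
5 4 6

After move 3 (L):
7 1 8
0 3 2
5 4 6

Answer: 7, 1, 8, 0, 3, 2, 5, 4, 6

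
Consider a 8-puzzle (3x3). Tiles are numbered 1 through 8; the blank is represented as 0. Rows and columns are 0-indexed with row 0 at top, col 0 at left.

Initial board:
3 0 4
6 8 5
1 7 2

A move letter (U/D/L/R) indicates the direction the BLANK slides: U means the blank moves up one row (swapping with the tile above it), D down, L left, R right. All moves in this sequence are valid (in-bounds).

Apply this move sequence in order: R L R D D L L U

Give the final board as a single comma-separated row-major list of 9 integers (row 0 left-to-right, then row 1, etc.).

Answer: 3, 4, 5, 0, 8, 2, 6, 1, 7

Derivation:
After move 1 (R):
3 4 0
6 8 5
1 7 2

After move 2 (L):
3 0 4
6 8 5
1 7 2

After move 3 (R):
3 4 0
6 8 5
1 7 2

After move 4 (D):
3 4 5
6 8 0
1 7 2

After move 5 (D):
3 4 5
6 8 2
1 7 0

After move 6 (L):
3 4 5
6 8 2
1 0 7

After move 7 (L):
3 4 5
6 8 2
0 1 7

After move 8 (U):
3 4 5
0 8 2
6 1 7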